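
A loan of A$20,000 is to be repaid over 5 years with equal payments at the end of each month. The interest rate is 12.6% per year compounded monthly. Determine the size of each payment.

Level ordinary annuity; solve PV = PMT × [(1 − (1+r)^−n)/r] for PMT.
Periodic rate r = 0.126/12 per month; n is counted in months.
With n = 60: PMT = 20,000 / ([(1 − (1+r)^−n)/r]) = A$450.98

A$450.98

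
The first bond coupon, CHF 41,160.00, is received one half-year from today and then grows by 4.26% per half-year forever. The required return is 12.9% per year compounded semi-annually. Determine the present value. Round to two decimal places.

Periodic rate r = 0.129/2 per half-year.
Growing perpetuity (Gordon): PV = PMT₁ / (r − g) = 41,160 / (r − 0.0426) = CHF 1,879,452.05.

CHF 1,879,452.05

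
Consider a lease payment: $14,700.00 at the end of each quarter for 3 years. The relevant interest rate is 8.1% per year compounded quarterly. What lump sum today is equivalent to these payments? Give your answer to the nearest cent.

This is an ordinary annuity: 12 payments of $14,700.00 at the end of each quarter.
Periodic rate r = 0.081/4 per quarter; n is counted in quarters.
PV = PMT × [(1 − (1+r)^−n)/r] = 14,700 × [1 − (1+r)^−12] / r = $155,219.10

$155,219.10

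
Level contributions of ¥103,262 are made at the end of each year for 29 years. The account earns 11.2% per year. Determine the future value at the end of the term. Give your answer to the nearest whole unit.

This is an ordinary annuity: 29 deposits of ¥103,262 at the end of each year.
Periodic rate r = 0.112 per year.
FV = PMT × [((1+r)^n − 1)/r] = 103,262 × [(1+r)^29 − 1] / r = ¥19,111,726

¥19,111,726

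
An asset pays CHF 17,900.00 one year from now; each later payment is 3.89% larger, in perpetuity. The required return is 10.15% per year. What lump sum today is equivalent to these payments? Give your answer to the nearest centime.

CHF 285,942.49

Periodic rate r = 0.1015 per year.
Growing perpetuity (Gordon): PV = PMT₁ / (r − g) = 17,900 / (r − 0.0389) = CHF 285,942.49.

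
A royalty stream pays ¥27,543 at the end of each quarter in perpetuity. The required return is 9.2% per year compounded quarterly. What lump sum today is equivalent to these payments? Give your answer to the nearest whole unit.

¥1,197,522

Periodic rate r = 0.092/4 per quarter.
Level perpetuity: PV = PMT / r = 27,543 / (0.092/4) = ¥1,197,522.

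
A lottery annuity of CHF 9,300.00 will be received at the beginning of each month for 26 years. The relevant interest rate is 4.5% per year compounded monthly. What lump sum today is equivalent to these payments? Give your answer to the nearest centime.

CHF 1,715,011.06

This is an annuity due: 312 payments of CHF 9,300.00 at the beginning of each month.
Periodic rate r = 0.045/12 per month; n is counted in months.
PV = PMT × [(1 − (1+r)^−n)/r] × (1+r) = 9,300 × [1 − (1+r)^−312] / r × (1+r) = CHF 1,715,011.06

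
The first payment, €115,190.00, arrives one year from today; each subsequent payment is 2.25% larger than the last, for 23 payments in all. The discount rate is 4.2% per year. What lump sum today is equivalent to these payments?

Periodic rate r = 0.042 per year.
Growing ordinary annuity: PV = PMT₁ × [1 − ((1+g)/(1+r))^n] / (r − g) = 115,190 × [1 − ((1+0.0225)/(1+r))^23] / (r − 0.0225) = €2,081,761.33.

€2,081,761.33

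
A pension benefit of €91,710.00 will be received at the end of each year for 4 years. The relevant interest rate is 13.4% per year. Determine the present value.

This is an ordinary annuity: 4 payments of €91,710.00 at the end of each year.
Periodic rate r = 0.134 per year.
PV = PMT × [(1 − (1+r)^−n)/r] = 91,710 × [1 − (1+r)^−4] / r = €270,537.05

€270,537.05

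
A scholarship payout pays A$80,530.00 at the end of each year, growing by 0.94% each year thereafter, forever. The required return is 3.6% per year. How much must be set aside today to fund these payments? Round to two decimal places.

A$3,027,443.61

Periodic rate r = 0.036 per year.
Growing perpetuity (Gordon): PV = PMT₁ / (r − g) = 80,530 / (r − 0.0094) = A$3,027,443.61.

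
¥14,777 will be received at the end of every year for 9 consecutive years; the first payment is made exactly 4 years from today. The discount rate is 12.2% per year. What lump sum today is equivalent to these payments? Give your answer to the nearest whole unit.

¥55,322

Ordinary annuity of 9 payments, first payment at period 4.
Periodic rate r = 0.122 per year.
The ordinary-annuity PV formula values the stream one period before the first payment (period 3); discount that back 3 periods:
PV₀ = 14,777 × [1 − (1+r)^−9] / r × (1+r)^−3 = ¥55,322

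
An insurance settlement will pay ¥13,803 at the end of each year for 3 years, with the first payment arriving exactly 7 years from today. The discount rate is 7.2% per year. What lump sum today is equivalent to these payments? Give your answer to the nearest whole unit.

Ordinary annuity of 3 payments, first payment at period 7.
Periodic rate r = 0.072 per year.
The ordinary-annuity PV formula values the stream one period before the first payment (period 6); discount that back 6 periods:
PV₀ = 13,803 × [1 − (1+r)^−3] / r × (1+r)^−6 = ¥23,781

¥23,781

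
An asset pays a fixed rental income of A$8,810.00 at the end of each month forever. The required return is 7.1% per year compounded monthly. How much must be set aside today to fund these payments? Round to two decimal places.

Periodic rate r = 0.071/12 per month.
Level perpetuity: PV = PMT / r = 8,810 / (0.071/12) = A$1,489,014.08.

A$1,489,014.08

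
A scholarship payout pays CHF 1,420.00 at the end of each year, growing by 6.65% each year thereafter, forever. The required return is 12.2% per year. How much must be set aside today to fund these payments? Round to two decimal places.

Periodic rate r = 0.122 per year.
Growing perpetuity (Gordon): PV = PMT₁ / (r − g) = 1,420 / (r − 0.0665) = CHF 25,585.59.

CHF 25,585.59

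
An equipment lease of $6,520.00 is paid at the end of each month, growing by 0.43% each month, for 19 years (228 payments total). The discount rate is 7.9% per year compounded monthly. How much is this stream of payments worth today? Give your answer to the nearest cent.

Periodic rate r = 0.079/12 per month; n is counted in months.
Growing ordinary annuity: PV = PMT₁ × [1 − ((1+g)/(1+r))^n] / (r − g) = 6,520 × [1 − ((1+0.0043)/(1+r))^228] / (r − 0.0043) = $1,154,067.74.

$1,154,067.74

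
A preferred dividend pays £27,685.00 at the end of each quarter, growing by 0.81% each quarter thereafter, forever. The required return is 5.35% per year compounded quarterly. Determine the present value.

£5,248,341.23

Periodic rate r = 0.0535/4 per quarter.
Growing perpetuity (Gordon): PV = PMT₁ / (r − g) = 27,685 / (r − 0.0081) = £5,248,341.23.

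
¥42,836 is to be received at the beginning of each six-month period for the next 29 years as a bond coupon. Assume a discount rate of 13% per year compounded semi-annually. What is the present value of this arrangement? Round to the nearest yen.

¥683,656

This is an annuity due: 58 payments of ¥42,836 at the beginning of each six-month period.
Periodic rate r = 0.13/2 per half-year; n is counted in half-years.
PV = PMT × [(1 − (1+r)^−n)/r] × (1+r) = 42,836 × [1 − (1+r)^−58] / r × (1+r) = ¥683,656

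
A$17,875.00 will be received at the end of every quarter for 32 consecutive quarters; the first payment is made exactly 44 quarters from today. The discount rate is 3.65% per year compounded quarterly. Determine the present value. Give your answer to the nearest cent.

Ordinary annuity of 32 payments, first payment at period 44.
Periodic rate r = 0.0365/4 per quarter; n is counted in quarters.
The ordinary-annuity PV formula values the stream one period before the first payment (period 43); discount that back 43 periods:
PV₀ = 17,875 × [1 − (1+r)^−32] / r × (1+r)^−43 = A$334,346.63

A$334,346.63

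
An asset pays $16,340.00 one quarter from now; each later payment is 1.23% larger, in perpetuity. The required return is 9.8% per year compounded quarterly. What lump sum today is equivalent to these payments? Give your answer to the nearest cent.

$1,339,344.26

Periodic rate r = 0.098/4 per quarter.
Growing perpetuity (Gordon): PV = PMT₁ / (r − g) = 16,340 / (r − 0.0123) = $1,339,344.26.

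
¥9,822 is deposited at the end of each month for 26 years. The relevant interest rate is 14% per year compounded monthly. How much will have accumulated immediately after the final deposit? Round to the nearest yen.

This is an ordinary annuity: 312 deposits of ¥9,822 at the end of each month.
Periodic rate r = 0.14/12 per month; n is counted in months.
FV = PMT × [((1+r)^n − 1)/r] = 9,822 × [(1+r)^312 − 1] / r = ¥30,558,475

¥30,558,475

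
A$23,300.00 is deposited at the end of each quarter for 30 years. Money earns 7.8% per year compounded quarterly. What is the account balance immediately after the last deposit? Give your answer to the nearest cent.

A$10,933,120.81

This is an ordinary annuity: 120 deposits of A$23,300.00 at the end of each quarter.
Periodic rate r = 0.078/4 per quarter; n is counted in quarters.
FV = PMT × [((1+r)^n − 1)/r] = 23,300 × [(1+r)^120 − 1] / r = A$10,933,120.81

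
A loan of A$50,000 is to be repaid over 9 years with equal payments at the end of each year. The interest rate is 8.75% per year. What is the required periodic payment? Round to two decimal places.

Level ordinary annuity; solve PV = PMT × [(1 − (1+r)^−n)/r] for PMT.
Periodic rate r = 0.0875 per year.
With n = 9: PMT = 50,000 / ([(1 − (1+r)^−n)/r]) = A$8,255.37

A$8,255.37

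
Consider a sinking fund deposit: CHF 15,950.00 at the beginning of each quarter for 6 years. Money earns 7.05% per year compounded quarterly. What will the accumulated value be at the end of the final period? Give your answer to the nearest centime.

This is an annuity due: 24 deposits of CHF 15,950.00 at the beginning of each quarter.
Periodic rate r = 0.0705/4 per quarter; n is counted in quarters.
FV = PMT × [((1+r)^n − 1)/r] × (1+r) = 15,950 × [(1+r)^24 − 1] / r × (1+r) = CHF 479,722.98

CHF 479,722.98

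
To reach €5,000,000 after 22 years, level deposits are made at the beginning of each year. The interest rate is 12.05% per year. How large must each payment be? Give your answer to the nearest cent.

Level annuity due; solve FV = PMT × [((1+r)^n − 1)/r] × (1+r) for PMT.
Periodic rate r = 0.1205 per year.
With n = 22: PMT = 5,000,000 / ([((1+r)^n − 1)/r] × (1+r)) = €47,925.15

€47,925.15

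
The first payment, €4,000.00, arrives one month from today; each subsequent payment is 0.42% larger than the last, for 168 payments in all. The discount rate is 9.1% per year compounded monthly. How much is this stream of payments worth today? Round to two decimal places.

Periodic rate r = 0.091/12 per month; n is counted in months.
Growing ordinary annuity: PV = PMT₁ × [1 − ((1+g)/(1+r))^n] / (r − g) = 4,000 × [1 − ((1+0.0042)/(1+r))^168] / (r − 0.0042) = €510,361.05.

€510,361.05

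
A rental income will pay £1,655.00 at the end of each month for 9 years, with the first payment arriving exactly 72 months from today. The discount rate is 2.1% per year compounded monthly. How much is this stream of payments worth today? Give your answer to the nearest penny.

Ordinary annuity of 108 payments, first payment at period 72.
Periodic rate r = 0.021/12 per month; n is counted in months.
The ordinary-annuity PV formula values the stream one period before the first payment (period 71); discount that back 71 periods:
PV₀ = 1,655 × [1 − (1+r)^−108] / r × (1+r)^−71 = £143,736.88

£143,736.88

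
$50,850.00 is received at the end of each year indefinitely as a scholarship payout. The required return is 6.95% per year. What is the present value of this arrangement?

Periodic rate r = 0.0695 per year.
Level perpetuity: PV = PMT / r = 50,850 / (0.0695) = $731,654.68.

$731,654.68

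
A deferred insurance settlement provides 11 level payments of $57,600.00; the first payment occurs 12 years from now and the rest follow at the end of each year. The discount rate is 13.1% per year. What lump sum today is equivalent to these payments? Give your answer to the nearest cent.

Ordinary annuity of 11 payments, first payment at period 12.
Periodic rate r = 0.131 per year.
The ordinary-annuity PV formula values the stream one period before the first payment (period 11); discount that back 11 periods:
PV₀ = 57,600 × [1 − (1+r)^−11] / r × (1+r)^−11 = $84,210.26

$84,210.26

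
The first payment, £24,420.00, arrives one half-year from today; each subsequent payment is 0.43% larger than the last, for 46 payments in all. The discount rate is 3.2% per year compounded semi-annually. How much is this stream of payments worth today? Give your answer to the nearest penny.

Periodic rate r = 0.032/2 per half-year; n is counted in half-years.
Growing ordinary annuity: PV = PMT₁ × [1 − ((1+g)/(1+r))^n] / (r − g) = 24,420 × [1 − ((1+0.0043)/(1+r))^46] / (r − 0.0043) = £862,088.02.

£862,088.02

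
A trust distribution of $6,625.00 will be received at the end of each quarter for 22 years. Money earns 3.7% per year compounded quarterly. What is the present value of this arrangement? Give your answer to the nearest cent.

$397,683.94

This is an ordinary annuity: 88 payments of $6,625.00 at the end of each quarter.
Periodic rate r = 0.037/4 per quarter; n is counted in quarters.
PV = PMT × [(1 − (1+r)^−n)/r] = 6,625 × [1 − (1+r)^−88] / r = $397,683.94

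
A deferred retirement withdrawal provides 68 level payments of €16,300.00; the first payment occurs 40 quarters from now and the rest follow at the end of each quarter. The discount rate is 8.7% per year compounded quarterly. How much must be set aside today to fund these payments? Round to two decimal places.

€248,843.94

Ordinary annuity of 68 payments, first payment at period 40.
Periodic rate r = 0.087/4 per quarter; n is counted in quarters.
The ordinary-annuity PV formula values the stream one period before the first payment (period 39); discount that back 39 periods:
PV₀ = 16,300 × [1 − (1+r)^−68] / r × (1+r)^−39 = €248,843.94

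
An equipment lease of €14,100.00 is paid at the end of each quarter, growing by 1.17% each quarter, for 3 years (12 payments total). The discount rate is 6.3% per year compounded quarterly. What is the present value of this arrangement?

Periodic rate r = 0.063/4 per quarter; n is counted in quarters.
Growing ordinary annuity: PV = PMT₁ × [1 − ((1+g)/(1+r))^n] / (r − g) = 14,100 × [1 − ((1+0.0117)/(1+r))^12] / (r − 0.0117) = €162,971.58.

€162,971.58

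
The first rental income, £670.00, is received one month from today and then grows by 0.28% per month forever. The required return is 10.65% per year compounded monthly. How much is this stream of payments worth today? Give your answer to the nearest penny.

£110,288.07

Periodic rate r = 0.1065/12 per month.
Growing perpetuity (Gordon): PV = PMT₁ / (r − g) = 670 / (r − 0.0028) = £110,288.07.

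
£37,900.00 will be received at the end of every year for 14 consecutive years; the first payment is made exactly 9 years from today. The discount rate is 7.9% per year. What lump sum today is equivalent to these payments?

Ordinary annuity of 14 payments, first payment at period 9.
Periodic rate r = 0.079 per year.
The ordinary-annuity PV formula values the stream one period before the first payment (period 8); discount that back 8 periods:
PV₀ = 37,900 × [1 − (1+r)^−14] / r × (1+r)^−8 = £171,058.51

£171,058.51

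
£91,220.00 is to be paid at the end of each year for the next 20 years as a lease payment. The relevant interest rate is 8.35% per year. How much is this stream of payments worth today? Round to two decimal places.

£872,757.51

This is an ordinary annuity: 20 payments of £91,220.00 at the end of each year.
Periodic rate r = 0.0835 per year.
PV = PMT × [(1 − (1+r)^−n)/r] = 91,220 × [1 − (1+r)^−20] / r = £872,757.51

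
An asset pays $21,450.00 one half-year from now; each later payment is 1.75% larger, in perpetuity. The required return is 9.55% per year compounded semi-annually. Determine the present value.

Periodic rate r = 0.0955/2 per half-year.
Growing perpetuity (Gordon): PV = PMT₁ / (r − g) = 21,450 / (r − 0.0175) = $709,090.91.

$709,090.91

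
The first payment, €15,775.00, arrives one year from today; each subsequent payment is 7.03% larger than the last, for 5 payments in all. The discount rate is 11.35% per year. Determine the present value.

Periodic rate r = 0.1135 per year.
Growing ordinary annuity: PV = PMT₁ × [1 − ((1+g)/(1+r))^n] / (r − g) = 15,775 × [1 − ((1+0.0703)/(1+r))^5] / (r − 0.0703) = €65,548.01.

€65,548.01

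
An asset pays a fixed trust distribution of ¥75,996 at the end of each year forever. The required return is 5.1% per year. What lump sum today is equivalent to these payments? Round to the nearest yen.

¥1,490,118

Periodic rate r = 0.051 per year.
Level perpetuity: PV = PMT / r = 75,996 / (0.051) = ¥1,490,118.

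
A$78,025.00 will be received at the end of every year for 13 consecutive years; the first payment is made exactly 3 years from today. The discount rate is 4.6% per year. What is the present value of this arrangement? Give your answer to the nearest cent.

Ordinary annuity of 13 payments, first payment at period 3.
Periodic rate r = 0.046 per year.
The ordinary-annuity PV formula values the stream one period before the first payment (period 2); discount that back 2 periods:
PV₀ = 78,025 × [1 − (1+r)^−13] / r × (1+r)^−2 = A$686,314.67

A$686,314.67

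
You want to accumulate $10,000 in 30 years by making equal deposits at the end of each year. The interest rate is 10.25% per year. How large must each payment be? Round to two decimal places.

$57.98

Level ordinary annuity; solve FV = PMT × [((1+r)^n − 1)/r] for PMT.
Periodic rate r = 0.1025 per year.
With n = 30: PMT = 10,000 / ([((1+r)^n − 1)/r]) = $57.98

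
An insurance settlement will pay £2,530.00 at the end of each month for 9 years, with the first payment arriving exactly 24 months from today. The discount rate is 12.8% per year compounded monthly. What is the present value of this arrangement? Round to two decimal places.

£126,745.65

Ordinary annuity of 108 payments, first payment at period 24.
Periodic rate r = 0.128/12 per month; n is counted in months.
The ordinary-annuity PV formula values the stream one period before the first payment (period 23); discount that back 23 periods:
PV₀ = 2,530 × [1 − (1+r)^−108] / r × (1+r)^−23 = £126,745.65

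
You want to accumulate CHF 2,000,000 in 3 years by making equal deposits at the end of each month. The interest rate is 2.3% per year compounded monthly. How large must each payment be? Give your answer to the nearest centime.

CHF 53,714.13

Level ordinary annuity; solve FV = PMT × [((1+r)^n − 1)/r] for PMT.
Periodic rate r = 0.023/12 per month; n is counted in months.
With n = 36: PMT = 2,000,000 / ([((1+r)^n − 1)/r]) = CHF 53,714.13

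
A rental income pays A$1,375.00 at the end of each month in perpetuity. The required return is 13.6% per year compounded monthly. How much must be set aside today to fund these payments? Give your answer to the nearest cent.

Periodic rate r = 0.136/12 per month.
Level perpetuity: PV = PMT / r = 1,375 / (0.136/12) = A$121,323.53.

A$121,323.53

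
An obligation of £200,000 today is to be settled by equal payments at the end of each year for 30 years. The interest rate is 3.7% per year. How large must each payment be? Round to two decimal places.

£11,148.45

Level ordinary annuity; solve PV = PMT × [(1 − (1+r)^−n)/r] for PMT.
Periodic rate r = 0.037 per year.
With n = 30: PMT = 200,000 / ([(1 − (1+r)^−n)/r]) = £11,148.45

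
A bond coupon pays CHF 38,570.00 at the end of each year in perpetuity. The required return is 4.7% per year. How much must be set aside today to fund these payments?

Periodic rate r = 0.047 per year.
Level perpetuity: PV = PMT / r = 38,570 / (0.047) = CHF 820,638.30.

CHF 820,638.30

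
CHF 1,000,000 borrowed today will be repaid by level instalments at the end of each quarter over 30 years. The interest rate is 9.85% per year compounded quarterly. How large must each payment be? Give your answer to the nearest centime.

CHF 26,030.01

Level ordinary annuity; solve PV = PMT × [(1 − (1+r)^−n)/r] for PMT.
Periodic rate r = 0.0985/4 per quarter; n is counted in quarters.
With n = 120: PMT = 1,000,000 / ([(1 − (1+r)^−n)/r]) = CHF 26,030.01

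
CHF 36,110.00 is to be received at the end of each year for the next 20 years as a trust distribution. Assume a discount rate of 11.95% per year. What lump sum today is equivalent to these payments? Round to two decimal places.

This is an ordinary annuity: 20 payments of CHF 36,110.00 at the end of each year.
Periodic rate r = 0.1195 per year.
PV = PMT × [(1 − (1+r)^−n)/r] = 36,110 × [1 − (1+r)^−20] / r = CHF 270,569.14

CHF 270,569.14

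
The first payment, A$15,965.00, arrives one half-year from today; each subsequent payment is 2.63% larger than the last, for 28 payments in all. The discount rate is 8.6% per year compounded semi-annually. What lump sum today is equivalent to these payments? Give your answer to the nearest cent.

Periodic rate r = 0.086/2 per half-year; n is counted in half-years.
Growing ordinary annuity: PV = PMT₁ × [1 − ((1+g)/(1+r))^n] / (r − g) = 15,965 × [1 − ((1+0.0263)/(1+r))^28] / (r − 0.0263) = A$347,610.69.

A$347,610.69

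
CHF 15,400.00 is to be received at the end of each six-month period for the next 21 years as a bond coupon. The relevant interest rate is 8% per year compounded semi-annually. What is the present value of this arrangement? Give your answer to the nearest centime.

This is an ordinary annuity: 42 payments of CHF 15,400.00 at the end of each six-month period.
Periodic rate r = 0.08/2 per half-year; n is counted in half-years.
PV = PMT × [(1 − (1+r)^−n)/r] = 15,400 × [1 − (1+r)^−42] / r = CHF 310,858.65

CHF 310,858.65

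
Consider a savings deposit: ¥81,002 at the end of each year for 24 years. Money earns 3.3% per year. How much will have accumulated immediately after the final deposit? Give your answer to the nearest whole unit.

This is an ordinary annuity: 24 deposits of ¥81,002 at the end of each year.
Periodic rate r = 0.033 per year.
FV = PMT × [((1+r)^n − 1)/r] = 81,002 × [(1+r)^24 − 1] / r = ¥2,895,834

¥2,895,834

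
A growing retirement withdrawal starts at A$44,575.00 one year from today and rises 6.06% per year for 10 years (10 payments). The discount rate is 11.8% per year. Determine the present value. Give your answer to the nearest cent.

A$318,133.07

Periodic rate r = 0.118 per year.
Growing ordinary annuity: PV = PMT₁ × [1 − ((1+g)/(1+r))^n] / (r − g) = 44,575 × [1 − ((1+0.0606)/(1+r))^10] / (r − 0.0606) = A$318,133.07.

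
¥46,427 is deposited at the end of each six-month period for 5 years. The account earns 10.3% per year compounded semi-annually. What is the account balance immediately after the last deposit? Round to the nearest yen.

This is an ordinary annuity: 10 deposits of ¥46,427 at the end of each six-month period.
Periodic rate r = 0.103/2 per half-year; n is counted in half-years.
FV = PMT × [((1+r)^n − 1)/r] = 46,427 × [(1+r)^10 − 1] / r = ¥588,059

¥588,059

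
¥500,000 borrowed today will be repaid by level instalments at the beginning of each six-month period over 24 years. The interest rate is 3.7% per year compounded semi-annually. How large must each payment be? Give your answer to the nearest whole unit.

¥15,520

Level annuity due; solve PV = PMT × [(1 − (1+r)^−n)/r] × (1+r) for PMT.
Periodic rate r = 0.037/2 per half-year; n is counted in half-years.
With n = 48: PMT = 500,000 / ([(1 − (1+r)^−n)/r] × (1+r)) = ¥15,520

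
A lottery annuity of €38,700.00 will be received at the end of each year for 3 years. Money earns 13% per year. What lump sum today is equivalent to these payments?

€91,376.61

This is an ordinary annuity: 3 payments of €38,700.00 at the end of each year.
Periodic rate r = 0.13 per year.
PV = PMT × [(1 − (1+r)^−n)/r] = 38,700 × [1 − (1+r)^−3] / r = €91,376.61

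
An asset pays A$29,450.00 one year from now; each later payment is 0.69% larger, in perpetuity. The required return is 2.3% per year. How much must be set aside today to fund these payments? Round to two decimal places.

A$1,829,192.55

Periodic rate r = 0.023 per year.
Growing perpetuity (Gordon): PV = PMT₁ / (r − g) = 29,450 / (r − 0.0069) = A$1,829,192.55.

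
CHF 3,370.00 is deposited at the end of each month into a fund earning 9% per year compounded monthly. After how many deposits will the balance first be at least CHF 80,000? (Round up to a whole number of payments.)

Periodic rate r = 0.09/12 per month; n is counted in months.
Ordinary annuity FV: 80,000 = 3,370 × [((1+r)^n − 1)/r].
(1+r)^n = 1 + 80,000 × r / 3,370, so n = ln(1 + 80,000·r/3,370) / ln(1+r) = 21.93.
Round up to a whole number of payments: n = 22.

22 payments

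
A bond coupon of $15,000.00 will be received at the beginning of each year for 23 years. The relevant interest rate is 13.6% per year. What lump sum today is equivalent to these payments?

$118,622.53

This is an annuity due: 23 payments of $15,000.00 at the beginning of each year.
Periodic rate r = 0.136 per year.
PV = PMT × [(1 − (1+r)^−n)/r] × (1+r) = 15,000 × [1 − (1+r)^−23] / r × (1+r) = $118,622.53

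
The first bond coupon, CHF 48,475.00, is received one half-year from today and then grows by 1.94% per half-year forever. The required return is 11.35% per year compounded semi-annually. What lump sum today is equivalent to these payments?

Periodic rate r = 0.1135/2 per half-year.
Growing perpetuity (Gordon): PV = PMT₁ / (r − g) = 48,475 / (r − 0.0194) = CHF 1,297,858.10.

CHF 1,297,858.10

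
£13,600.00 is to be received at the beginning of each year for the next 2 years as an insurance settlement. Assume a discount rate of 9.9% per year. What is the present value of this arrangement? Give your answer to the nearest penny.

This is an annuity due: 2 payments of £13,600.00 at the beginning of each year.
Periodic rate r = 0.099 per year.
PV = PMT × [(1 − (1+r)^−n)/r] × (1+r) = 13,600 × [1 − (1+r)^−2] / r × (1+r) = £25,974.89

£25,974.89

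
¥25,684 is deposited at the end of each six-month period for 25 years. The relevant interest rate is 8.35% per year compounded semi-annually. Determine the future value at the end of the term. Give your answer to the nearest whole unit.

¥4,140,155

This is an ordinary annuity: 50 deposits of ¥25,684 at the end of each six-month period.
Periodic rate r = 0.0835/2 per half-year; n is counted in half-years.
FV = PMT × [((1+r)^n − 1)/r] = 25,684 × [(1+r)^50 − 1] / r = ¥4,140,155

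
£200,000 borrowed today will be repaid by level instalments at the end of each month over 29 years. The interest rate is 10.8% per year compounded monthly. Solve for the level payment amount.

£1,883.33

Level ordinary annuity; solve PV = PMT × [(1 − (1+r)^−n)/r] for PMT.
Periodic rate r = 0.108/12 per month; n is counted in months.
With n = 348: PMT = 200,000 / ([(1 − (1+r)^−n)/r]) = £1,883.33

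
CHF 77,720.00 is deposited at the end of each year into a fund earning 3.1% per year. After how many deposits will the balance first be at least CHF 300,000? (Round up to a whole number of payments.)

4 payments

Periodic rate r = 0.031 per year.
Ordinary annuity FV: 300,000 = 77,720 × [((1+r)^n − 1)/r].
(1+r)^n = 1 + 300,000 × r / 77,720, so n = ln(1 + 300,000·r/77,720) / ln(1+r) = 3.70.
Round up to a whole number of payments: n = 4.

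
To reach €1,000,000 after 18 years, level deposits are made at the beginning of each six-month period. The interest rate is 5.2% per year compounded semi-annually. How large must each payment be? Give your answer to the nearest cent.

€16,677.88

Level annuity due; solve FV = PMT × [((1+r)^n − 1)/r] × (1+r) for PMT.
Periodic rate r = 0.052/2 per half-year; n is counted in half-years.
With n = 36: PMT = 1,000,000 / ([((1+r)^n − 1)/r] × (1+r)) = €16,677.88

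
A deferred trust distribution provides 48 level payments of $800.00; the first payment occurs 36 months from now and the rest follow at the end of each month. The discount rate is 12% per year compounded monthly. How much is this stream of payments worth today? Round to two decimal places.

Ordinary annuity of 48 payments, first payment at period 36.
Periodic rate r = 0.12/12 per month; n is counted in months.
The ordinary-annuity PV formula values the stream one period before the first payment (period 35); discount that back 35 periods:
PV₀ = 800 × [1 − (1+r)^−48] / r × (1+r)^−35 = $21,445.09

$21,445.09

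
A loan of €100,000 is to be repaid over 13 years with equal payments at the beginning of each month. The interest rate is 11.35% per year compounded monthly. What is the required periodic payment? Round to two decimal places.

Level annuity due; solve PV = PMT × [(1 − (1+r)^−n)/r] × (1+r) for PMT.
Periodic rate r = 0.1135/12 per month; n is counted in months.
With n = 156: PMT = 100,000 / ([(1 − (1+r)^−n)/r] × (1+r)) = €1,217.25

€1,217.25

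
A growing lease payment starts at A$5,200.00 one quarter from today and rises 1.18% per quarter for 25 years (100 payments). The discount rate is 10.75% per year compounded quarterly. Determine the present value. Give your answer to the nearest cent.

A$266,336.00

Periodic rate r = 0.1075/4 per quarter; n is counted in quarters.
Growing ordinary annuity: PV = PMT₁ × [1 − ((1+g)/(1+r))^n] / (r − g) = 5,200 × [1 − ((1+0.0118)/(1+r))^100] / (r − 0.0118) = A$266,336.00.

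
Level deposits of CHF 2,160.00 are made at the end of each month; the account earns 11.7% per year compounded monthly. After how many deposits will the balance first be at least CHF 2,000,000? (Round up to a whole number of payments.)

238 payments

Periodic rate r = 0.117/12 per month; n is counted in months.
Ordinary annuity FV: 2,000,000 = 2,160 × [((1+r)^n − 1)/r].
(1+r)^n = 1 + 2,000,000 × r / 2,160, so n = ln(1 + 2,000,000·r/2,160) / ln(1+r) = 237.60.
Round up to a whole number of payments: n = 238.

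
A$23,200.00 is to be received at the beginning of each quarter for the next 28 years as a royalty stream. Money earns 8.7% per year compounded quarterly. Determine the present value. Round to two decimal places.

This is an annuity due: 112 payments of A$23,200.00 at the beginning of each quarter.
Periodic rate r = 0.087/4 per quarter; n is counted in quarters.
PV = PMT × [(1 − (1+r)^−n)/r] × (1+r) = 23,200 × [1 − (1+r)^−112] / r × (1+r) = A$991,968.86

A$991,968.86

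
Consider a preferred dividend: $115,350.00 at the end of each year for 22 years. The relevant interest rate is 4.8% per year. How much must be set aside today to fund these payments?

$1,546,426.23

This is an ordinary annuity: 22 payments of $115,350.00 at the end of each year.
Periodic rate r = 0.048 per year.
PV = PMT × [(1 − (1+r)^−n)/r] = 115,350 × [1 − (1+r)^−22] / r = $1,546,426.23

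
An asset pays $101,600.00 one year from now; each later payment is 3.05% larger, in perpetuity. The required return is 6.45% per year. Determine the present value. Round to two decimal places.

$2,988,235.29

Periodic rate r = 0.0645 per year.
Growing perpetuity (Gordon): PV = PMT₁ / (r − g) = 101,600 / (r − 0.0305) = $2,988,235.29.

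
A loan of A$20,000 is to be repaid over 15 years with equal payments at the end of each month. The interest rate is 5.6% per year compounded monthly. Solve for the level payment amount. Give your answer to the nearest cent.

Level ordinary annuity; solve PV = PMT × [(1 − (1+r)^−n)/r] for PMT.
Periodic rate r = 0.056/12 per month; n is counted in months.
With n = 180: PMT = 20,000 / ([(1 − (1+r)^−n)/r]) = A$164.48

A$164.48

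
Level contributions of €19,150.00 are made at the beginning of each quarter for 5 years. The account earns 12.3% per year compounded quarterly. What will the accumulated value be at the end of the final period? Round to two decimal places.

€534,455.58

This is an annuity due: 20 deposits of €19,150.00 at the beginning of each quarter.
Periodic rate r = 0.123/4 per quarter; n is counted in quarters.
FV = PMT × [((1+r)^n − 1)/r] × (1+r) = 19,150 × [(1+r)^20 − 1] / r × (1+r) = €534,455.58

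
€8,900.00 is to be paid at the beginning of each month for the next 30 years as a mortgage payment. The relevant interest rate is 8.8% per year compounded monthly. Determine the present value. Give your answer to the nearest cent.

€1,134,450.16

This is an annuity due: 360 payments of €8,900.00 at the beginning of each month.
Periodic rate r = 0.088/12 per month; n is counted in months.
PV = PMT × [(1 − (1+r)^−n)/r] × (1+r) = 8,900 × [1 − (1+r)^−360] / r × (1+r) = €1,134,450.16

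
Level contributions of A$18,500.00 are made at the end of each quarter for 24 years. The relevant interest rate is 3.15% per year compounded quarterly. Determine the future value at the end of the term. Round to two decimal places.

A$2,639,199.22

This is an ordinary annuity: 96 deposits of A$18,500.00 at the end of each quarter.
Periodic rate r = 0.0315/4 per quarter; n is counted in quarters.
FV = PMT × [((1+r)^n − 1)/r] = 18,500 × [(1+r)^96 − 1] / r = A$2,639,199.22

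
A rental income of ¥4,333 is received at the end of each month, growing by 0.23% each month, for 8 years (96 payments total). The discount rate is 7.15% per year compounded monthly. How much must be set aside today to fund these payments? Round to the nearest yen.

¥349,570

Periodic rate r = 0.0715/12 per month; n is counted in months.
Growing ordinary annuity: PV = PMT₁ × [1 − ((1+g)/(1+r))^n] / (r − g) = 4,333 × [1 − ((1+0.0023)/(1+r))^96] / (r − 0.0023) = ¥349,570.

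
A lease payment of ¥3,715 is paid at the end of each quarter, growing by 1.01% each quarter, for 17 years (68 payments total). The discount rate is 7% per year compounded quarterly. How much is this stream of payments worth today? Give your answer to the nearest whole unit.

Periodic rate r = 0.07/4 per quarter; n is counted in quarters.
Growing ordinary annuity: PV = PMT₁ × [1 − ((1+g)/(1+r))^n] / (r − g) = 3,715 × [1 − ((1+0.0101)/(1+r))^68] / (r − 0.0101) = ¥196,420.

¥196,420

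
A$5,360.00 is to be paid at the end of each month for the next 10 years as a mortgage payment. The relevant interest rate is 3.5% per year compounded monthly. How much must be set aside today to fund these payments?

A$542,039.03

This is an ordinary annuity: 120 payments of A$5,360.00 at the end of each month.
Periodic rate r = 0.035/12 per month; n is counted in months.
PV = PMT × [(1 − (1+r)^−n)/r] = 5,360 × [1 − (1+r)^−120] / r = A$542,039.03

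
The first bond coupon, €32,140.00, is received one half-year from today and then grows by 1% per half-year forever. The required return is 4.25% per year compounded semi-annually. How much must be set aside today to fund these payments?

€2,856,888.89

Periodic rate r = 0.0425/2 per half-year.
Growing perpetuity (Gordon): PV = PMT₁ / (r − g) = 32,140 / (r − 0.01) = €2,856,888.89.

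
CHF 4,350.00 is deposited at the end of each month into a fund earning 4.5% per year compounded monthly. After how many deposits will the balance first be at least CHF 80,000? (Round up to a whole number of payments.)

Periodic rate r = 0.045/12 per month; n is counted in months.
Ordinary annuity FV: 80,000 = 4,350 × [((1+r)^n − 1)/r].
(1+r)^n = 1 + 80,000 × r / 4,350, so n = ln(1 + 80,000·r/4,350) / ln(1+r) = 17.82.
Round up to a whole number of payments: n = 18.

18 payments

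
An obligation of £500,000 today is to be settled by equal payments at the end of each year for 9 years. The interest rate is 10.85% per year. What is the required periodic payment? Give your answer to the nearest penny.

Level ordinary annuity; solve PV = PMT × [(1 − (1+r)^−n)/r] for PMT.
Periodic rate r = 0.1085 per year.
With n = 9: PMT = 500,000 / ([(1 − (1+r)^−n)/r]) = £89,775.01

£89,775.01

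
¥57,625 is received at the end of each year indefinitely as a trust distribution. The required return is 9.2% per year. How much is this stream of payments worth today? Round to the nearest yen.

¥626,359

Periodic rate r = 0.092 per year.
Level perpetuity: PV = PMT / r = 57,625 / (0.092) = ¥626,359.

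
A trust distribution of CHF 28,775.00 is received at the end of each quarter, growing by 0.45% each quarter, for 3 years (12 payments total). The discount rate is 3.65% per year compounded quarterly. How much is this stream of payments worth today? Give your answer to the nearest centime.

CHF 333,682.62

Periodic rate r = 0.0365/4 per quarter; n is counted in quarters.
Growing ordinary annuity: PV = PMT₁ × [1 − ((1+g)/(1+r))^n] / (r − g) = 28,775 × [1 − ((1+0.0045)/(1+r))^12] / (r − 0.0045) = CHF 333,682.62.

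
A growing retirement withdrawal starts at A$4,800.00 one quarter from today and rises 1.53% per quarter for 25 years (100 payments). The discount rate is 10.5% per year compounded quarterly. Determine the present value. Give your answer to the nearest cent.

A$288,405.39

Periodic rate r = 0.105/4 per quarter; n is counted in quarters.
Growing ordinary annuity: PV = PMT₁ × [1 − ((1+g)/(1+r))^n] / (r − g) = 4,800 × [1 − ((1+0.0153)/(1+r))^100] / (r − 0.0153) = A$288,405.39.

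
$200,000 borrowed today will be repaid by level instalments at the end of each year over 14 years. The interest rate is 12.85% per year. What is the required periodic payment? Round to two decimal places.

Level ordinary annuity; solve PV = PMT × [(1 − (1+r)^−n)/r] for PMT.
Periodic rate r = 0.1285 per year.
With n = 14: PMT = 200,000 / ([(1 − (1+r)^−n)/r]) = $31,497.72

$31,497.72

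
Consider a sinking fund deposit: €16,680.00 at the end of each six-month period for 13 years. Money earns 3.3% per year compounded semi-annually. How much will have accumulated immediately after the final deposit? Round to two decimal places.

€536,139.87

This is an ordinary annuity: 26 deposits of €16,680.00 at the end of each six-month period.
Periodic rate r = 0.033/2 per half-year; n is counted in half-years.
FV = PMT × [((1+r)^n − 1)/r] = 16,680 × [(1+r)^26 − 1] / r = €536,139.87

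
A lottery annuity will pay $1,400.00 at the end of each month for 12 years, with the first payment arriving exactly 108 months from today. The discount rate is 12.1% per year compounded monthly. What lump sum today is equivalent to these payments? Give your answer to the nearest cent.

Ordinary annuity of 144 payments, first payment at period 108.
Periodic rate r = 0.121/12 per month; n is counted in months.
The ordinary-annuity PV formula values the stream one period before the first payment (period 107); discount that back 107 periods:
PV₀ = 1,400 × [1 − (1+r)^−144] / r × (1+r)^−107 = $36,266.38

$36,266.38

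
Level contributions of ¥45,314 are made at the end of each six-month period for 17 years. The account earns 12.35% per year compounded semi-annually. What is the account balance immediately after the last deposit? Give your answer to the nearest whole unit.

¥4,894,151

This is an ordinary annuity: 34 deposits of ¥45,314 at the end of each six-month period.
Periodic rate r = 0.1235/2 per half-year; n is counted in half-years.
FV = PMT × [((1+r)^n − 1)/r] = 45,314 × [(1+r)^34 − 1] / r = ¥4,894,151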